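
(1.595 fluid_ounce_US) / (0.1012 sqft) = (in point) 14.22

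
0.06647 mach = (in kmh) 81.48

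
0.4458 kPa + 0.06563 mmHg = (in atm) 0.004486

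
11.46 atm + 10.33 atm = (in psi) 320.2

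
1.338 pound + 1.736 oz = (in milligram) 6.561e+05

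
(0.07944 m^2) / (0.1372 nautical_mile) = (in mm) 0.3126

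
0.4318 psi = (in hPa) 29.77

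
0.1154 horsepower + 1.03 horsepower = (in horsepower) 1.145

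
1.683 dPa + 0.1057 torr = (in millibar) 0.1426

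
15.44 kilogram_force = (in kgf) 15.44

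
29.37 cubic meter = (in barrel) 184.7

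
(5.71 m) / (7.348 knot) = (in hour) 0.0004196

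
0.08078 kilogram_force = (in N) 0.7922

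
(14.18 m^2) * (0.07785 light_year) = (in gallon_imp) 2.297e+18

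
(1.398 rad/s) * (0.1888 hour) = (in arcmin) 3.267e+06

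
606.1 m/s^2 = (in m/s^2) 606.1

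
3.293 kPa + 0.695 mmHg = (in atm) 0.03341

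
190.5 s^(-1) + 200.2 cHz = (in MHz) 0.0001925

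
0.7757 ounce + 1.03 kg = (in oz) 37.11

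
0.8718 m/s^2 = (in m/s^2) 0.8718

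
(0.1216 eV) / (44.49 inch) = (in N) 1.724e-20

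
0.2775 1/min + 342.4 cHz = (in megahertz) 3.429e-06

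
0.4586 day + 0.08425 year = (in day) 31.21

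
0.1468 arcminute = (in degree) 0.002447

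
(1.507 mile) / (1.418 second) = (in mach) 5.023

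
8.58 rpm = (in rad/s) 0.8985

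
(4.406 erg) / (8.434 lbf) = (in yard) 1.284e-08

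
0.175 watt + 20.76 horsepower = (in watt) 1.548e+04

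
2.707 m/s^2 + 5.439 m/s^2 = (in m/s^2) 8.146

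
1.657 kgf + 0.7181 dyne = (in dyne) 1.625e+06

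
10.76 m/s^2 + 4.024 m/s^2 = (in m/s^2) 14.78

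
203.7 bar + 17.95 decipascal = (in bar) 203.7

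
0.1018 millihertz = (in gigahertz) 1.018e-13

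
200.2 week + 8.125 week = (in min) 2.1e+06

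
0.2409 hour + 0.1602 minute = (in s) 876.9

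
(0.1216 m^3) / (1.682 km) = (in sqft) 0.0007782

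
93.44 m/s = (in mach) 0.2744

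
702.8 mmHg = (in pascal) 9.37e+04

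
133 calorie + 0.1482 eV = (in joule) 556.5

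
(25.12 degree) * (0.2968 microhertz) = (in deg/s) 7.456e-06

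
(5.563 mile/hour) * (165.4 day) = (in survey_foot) 1.166e+08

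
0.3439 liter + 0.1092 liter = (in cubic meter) 0.0004531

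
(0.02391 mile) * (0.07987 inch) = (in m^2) 0.07806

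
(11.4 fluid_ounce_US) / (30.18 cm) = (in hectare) 1.117e-07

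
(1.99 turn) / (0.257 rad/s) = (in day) 0.0005631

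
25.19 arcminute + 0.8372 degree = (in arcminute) 75.42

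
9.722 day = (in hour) 233.3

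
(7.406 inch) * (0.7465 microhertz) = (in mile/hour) 3.141e-07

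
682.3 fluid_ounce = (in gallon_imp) 4.439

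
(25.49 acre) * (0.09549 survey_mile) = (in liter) 1.585e+10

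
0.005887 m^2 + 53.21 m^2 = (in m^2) 53.22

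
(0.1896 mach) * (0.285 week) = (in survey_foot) 3.651e+07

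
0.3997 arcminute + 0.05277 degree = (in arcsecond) 214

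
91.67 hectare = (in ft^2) 9.867e+06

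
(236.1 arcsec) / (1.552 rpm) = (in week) 1.164e-08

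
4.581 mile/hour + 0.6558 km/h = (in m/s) 2.23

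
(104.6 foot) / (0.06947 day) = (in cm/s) 0.5312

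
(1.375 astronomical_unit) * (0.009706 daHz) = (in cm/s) 1.996e+12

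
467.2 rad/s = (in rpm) 4461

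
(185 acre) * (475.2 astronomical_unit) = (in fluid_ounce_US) 1.8e+24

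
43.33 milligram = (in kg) 4.333e-05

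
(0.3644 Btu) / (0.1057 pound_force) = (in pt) 2.318e+06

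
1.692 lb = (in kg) 0.7675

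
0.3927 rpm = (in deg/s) 2.356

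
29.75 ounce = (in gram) 843.4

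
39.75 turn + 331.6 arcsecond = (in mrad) 2.498e+05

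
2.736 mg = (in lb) 6.032e-06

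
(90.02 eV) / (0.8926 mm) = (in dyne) 1.616e-09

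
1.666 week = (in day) 11.66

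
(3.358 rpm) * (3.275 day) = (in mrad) 9.95e+07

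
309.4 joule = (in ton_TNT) 7.395e-08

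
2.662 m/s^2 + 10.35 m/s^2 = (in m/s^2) 13.01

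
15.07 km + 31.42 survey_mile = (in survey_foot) 2.153e+05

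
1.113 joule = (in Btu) 0.001055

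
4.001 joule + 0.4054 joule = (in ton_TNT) 1.053e-09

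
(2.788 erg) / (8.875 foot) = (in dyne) 0.01031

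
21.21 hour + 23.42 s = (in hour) 21.22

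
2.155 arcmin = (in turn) 9.977e-05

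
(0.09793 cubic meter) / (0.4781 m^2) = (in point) 580.6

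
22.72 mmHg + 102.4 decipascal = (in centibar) 3.039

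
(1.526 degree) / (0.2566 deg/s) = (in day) 6.883e-05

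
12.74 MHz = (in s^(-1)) 1.274e+07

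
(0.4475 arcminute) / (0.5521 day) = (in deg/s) 1.564e-07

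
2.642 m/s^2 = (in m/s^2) 2.642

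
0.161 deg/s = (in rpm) 0.02683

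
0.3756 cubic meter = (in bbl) 2.362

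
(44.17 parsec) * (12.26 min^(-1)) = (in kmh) 1.003e+18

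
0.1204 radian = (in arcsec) 2.483e+04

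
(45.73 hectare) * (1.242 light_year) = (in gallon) 1.419e+24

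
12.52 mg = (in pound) 2.76e-05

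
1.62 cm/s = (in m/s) 0.0162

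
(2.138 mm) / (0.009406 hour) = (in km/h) 0.0002273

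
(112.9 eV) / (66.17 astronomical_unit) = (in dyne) 1.827e-25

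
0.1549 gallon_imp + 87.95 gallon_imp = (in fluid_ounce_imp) 1.41e+04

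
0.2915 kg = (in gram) 291.5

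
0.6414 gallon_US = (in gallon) 0.6414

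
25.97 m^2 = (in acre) 0.006417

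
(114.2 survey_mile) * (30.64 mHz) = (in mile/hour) 1.26e+04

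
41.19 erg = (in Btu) 3.904e-09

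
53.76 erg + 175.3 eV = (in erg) 53.76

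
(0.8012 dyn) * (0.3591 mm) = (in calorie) 6.876e-10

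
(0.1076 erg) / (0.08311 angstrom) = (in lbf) 291.1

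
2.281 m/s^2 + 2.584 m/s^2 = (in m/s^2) 4.865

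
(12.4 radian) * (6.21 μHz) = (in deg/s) 0.004412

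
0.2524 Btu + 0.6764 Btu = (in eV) 6.116e+21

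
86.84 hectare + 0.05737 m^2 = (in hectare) 86.84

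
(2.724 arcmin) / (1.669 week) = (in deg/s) 4.498e-08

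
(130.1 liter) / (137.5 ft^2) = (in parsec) 3.301e-19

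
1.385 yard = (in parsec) 4.104e-17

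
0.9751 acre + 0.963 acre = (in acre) 1.938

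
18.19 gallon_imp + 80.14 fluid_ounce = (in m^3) 0.08506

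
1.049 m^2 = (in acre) 0.0002592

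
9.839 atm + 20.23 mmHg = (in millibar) 9996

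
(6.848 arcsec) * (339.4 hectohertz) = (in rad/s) 1.127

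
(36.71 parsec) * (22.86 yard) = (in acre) 5.851e+15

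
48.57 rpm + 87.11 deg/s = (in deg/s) 378.5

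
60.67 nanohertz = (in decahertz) 6.067e-09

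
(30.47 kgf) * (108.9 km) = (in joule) 3.254e+07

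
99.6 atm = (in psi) 1464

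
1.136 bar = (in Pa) 1.136e+05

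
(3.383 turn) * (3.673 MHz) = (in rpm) 7.455e+08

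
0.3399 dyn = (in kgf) 3.466e-07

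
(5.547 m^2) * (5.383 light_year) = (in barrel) 1.777e+18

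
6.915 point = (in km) 2.439e-06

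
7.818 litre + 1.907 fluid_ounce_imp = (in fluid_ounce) 266.2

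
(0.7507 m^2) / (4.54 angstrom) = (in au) 0.01105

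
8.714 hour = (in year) 0.0009947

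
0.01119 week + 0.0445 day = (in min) 176.9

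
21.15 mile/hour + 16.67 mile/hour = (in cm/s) 1691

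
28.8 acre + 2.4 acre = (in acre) 31.2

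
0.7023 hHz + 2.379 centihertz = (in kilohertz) 0.07025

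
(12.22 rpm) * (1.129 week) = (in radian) 8.738e+05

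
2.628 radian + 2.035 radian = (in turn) 0.7421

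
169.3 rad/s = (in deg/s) 9700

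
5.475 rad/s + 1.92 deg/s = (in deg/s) 315.6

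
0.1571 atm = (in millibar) 159.2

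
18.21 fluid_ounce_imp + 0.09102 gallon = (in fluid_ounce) 29.15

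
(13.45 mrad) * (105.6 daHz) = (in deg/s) 813.8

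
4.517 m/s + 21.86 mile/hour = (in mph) 31.96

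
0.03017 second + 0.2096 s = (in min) 0.003996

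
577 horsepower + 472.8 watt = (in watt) 4.307e+05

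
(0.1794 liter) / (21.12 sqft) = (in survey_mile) 5.681e-08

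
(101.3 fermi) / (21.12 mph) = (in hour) 2.98e-18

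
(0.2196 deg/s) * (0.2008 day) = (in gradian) 4233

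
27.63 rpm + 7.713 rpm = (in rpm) 35.34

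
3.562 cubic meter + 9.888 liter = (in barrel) 22.47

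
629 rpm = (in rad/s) 65.87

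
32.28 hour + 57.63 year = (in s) 1.818e+09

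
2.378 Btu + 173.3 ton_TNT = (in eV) 4.526e+30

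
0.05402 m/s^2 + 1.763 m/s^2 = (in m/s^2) 1.817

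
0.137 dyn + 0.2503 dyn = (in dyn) 0.3873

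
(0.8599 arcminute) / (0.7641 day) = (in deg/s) 2.171e-07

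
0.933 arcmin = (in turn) 4.319e-05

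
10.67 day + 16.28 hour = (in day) 11.35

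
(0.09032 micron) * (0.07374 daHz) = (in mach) 1.956e-10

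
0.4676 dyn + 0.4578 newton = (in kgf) 0.04668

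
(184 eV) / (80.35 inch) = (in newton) 1.444e-17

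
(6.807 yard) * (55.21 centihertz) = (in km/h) 12.37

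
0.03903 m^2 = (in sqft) 0.4201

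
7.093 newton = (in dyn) 7.093e+05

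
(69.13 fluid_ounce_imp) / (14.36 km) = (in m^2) 1.368e-07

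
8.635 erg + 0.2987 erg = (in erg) 8.934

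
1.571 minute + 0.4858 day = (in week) 0.06956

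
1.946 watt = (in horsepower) 0.00261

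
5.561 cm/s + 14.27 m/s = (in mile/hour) 32.05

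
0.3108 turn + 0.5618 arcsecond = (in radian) 1.953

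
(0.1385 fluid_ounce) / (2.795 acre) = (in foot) 1.188e-09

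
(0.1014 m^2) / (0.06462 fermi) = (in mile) 9.75e+11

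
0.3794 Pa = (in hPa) 0.003794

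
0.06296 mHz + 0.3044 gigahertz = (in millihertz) 3.044e+11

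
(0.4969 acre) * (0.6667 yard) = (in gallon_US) 3.238e+05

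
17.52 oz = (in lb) 1.095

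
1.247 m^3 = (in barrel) 7.843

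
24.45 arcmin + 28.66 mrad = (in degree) 2.05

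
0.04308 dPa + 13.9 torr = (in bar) 0.01853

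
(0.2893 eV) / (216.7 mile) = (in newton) 1.329e-25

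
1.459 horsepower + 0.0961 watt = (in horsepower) 1.459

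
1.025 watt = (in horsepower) 0.001375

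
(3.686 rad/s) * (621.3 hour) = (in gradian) 5.249e+08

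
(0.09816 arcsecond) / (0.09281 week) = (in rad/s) 8.478e-12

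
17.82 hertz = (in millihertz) 1.782e+04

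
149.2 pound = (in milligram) 6.768e+07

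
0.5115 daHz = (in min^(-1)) 306.9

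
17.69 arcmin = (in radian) 0.005146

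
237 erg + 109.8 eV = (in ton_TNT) 5.664e-15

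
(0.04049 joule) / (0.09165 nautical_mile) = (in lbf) 5.363e-05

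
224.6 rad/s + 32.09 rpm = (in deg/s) 1.306e+04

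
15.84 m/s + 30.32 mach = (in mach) 30.37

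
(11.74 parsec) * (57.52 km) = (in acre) 5.149e+18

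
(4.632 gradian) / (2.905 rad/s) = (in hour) 6.957e-06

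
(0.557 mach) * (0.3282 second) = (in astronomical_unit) 4.161e-10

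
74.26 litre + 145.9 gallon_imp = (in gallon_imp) 162.2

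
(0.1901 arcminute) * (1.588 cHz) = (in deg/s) 5.031e-05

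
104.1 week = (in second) 6.296e+07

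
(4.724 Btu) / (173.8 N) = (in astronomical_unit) 1.917e-10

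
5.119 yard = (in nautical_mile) 0.002527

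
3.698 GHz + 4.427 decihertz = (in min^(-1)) 2.219e+11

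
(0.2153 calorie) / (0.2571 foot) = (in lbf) 2.584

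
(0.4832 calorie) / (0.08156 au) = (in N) 1.657e-10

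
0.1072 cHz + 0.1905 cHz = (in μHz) 2977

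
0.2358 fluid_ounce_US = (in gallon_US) 0.001842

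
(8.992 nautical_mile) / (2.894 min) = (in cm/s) 9591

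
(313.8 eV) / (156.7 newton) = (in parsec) 1.04e-35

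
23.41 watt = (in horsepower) 0.03139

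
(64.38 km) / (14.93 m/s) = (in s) 4312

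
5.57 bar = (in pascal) 5.57e+05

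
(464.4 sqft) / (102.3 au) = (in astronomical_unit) 1.884e-23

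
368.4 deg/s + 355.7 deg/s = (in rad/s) 12.64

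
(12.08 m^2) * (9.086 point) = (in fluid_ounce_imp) 1363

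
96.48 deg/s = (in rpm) 16.08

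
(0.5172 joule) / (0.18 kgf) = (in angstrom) 2.93e+09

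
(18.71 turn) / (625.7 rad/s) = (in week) 3.107e-07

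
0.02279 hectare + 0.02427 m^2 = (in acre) 0.05632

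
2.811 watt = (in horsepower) 0.00377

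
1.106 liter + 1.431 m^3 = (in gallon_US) 378.3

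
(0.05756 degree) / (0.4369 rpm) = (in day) 2.541e-07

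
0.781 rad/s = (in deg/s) 44.75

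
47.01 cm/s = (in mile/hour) 1.052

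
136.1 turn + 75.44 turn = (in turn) 211.5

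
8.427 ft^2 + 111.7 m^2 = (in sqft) 1211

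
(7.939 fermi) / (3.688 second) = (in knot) 4.184e-15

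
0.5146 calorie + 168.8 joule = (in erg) 1.71e+09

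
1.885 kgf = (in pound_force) 4.156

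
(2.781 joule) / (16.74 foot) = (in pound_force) 0.1225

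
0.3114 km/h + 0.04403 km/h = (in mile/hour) 0.2209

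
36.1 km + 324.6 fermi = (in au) 2.413e-07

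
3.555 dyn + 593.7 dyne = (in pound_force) 0.001343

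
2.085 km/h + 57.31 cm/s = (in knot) 2.24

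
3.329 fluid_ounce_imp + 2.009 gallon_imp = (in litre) 9.228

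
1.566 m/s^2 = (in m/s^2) 1.566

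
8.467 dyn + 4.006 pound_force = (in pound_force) 4.006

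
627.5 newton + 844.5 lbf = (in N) 4384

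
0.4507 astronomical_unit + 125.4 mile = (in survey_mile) 4.19e+07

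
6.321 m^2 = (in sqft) 68.04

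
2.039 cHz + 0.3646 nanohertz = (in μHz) 2.039e+04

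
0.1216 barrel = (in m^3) 0.01933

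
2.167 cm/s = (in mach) 6.364e-05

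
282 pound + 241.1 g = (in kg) 128.2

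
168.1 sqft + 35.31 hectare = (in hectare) 35.31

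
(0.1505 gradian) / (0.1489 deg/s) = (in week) 1.504e-06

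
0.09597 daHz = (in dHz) 9.597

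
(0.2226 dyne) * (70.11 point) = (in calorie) 1.316e-08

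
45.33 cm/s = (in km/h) 1.632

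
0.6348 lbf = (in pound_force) 0.6348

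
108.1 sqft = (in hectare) 0.001004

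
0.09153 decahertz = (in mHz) 915.3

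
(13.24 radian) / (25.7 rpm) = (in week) 8.134e-06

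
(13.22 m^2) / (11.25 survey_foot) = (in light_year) 4.075e-16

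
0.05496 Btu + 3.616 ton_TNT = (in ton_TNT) 3.616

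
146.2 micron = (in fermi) 1.462e+11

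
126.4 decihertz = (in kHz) 0.01264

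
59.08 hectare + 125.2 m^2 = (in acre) 146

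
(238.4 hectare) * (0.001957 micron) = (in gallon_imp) 1.026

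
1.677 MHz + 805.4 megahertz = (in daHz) 8.071e+07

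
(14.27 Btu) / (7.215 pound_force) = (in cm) 4.691e+04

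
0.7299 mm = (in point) 2.069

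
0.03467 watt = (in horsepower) 4.649e-05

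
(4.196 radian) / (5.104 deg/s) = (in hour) 0.01308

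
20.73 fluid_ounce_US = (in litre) 0.6131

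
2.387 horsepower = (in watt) 1780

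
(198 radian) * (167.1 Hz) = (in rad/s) 3.309e+04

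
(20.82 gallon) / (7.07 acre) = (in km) 2.755e-09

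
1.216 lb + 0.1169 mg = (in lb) 1.216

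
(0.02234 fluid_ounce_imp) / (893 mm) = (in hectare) 7.108e-11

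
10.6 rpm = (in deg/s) 63.6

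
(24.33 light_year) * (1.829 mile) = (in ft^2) 7.293e+21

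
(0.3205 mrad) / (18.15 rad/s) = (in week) 2.92e-11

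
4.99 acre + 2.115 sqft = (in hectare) 2.019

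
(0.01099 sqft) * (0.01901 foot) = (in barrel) 3.721e-05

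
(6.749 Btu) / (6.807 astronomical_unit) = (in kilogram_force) 7.13e-10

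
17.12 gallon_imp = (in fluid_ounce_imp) 2739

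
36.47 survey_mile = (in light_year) 6.204e-12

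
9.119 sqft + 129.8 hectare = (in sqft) 1.397e+07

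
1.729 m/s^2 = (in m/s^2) 1.729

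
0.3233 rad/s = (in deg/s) 18.52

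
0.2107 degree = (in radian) 0.003677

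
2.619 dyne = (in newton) 2.619e-05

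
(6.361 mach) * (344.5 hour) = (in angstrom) 2.686e+19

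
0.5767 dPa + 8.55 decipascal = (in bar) 9.127e-06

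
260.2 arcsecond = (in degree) 0.07228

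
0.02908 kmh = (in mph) 0.01807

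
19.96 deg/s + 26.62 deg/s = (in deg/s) 46.58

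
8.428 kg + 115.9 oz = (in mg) 1.171e+07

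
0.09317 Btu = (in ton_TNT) 2.349e-08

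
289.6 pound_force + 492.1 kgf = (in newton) 6114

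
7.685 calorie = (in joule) 32.15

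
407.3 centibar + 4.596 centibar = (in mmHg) 3089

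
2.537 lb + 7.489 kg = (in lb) 19.05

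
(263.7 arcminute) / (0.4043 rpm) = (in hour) 0.0005033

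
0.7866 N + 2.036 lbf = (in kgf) 1.004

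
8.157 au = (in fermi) 1.22e+27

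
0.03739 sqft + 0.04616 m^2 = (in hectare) 4.963e-06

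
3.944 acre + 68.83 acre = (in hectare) 29.45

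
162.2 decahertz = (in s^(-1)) 1622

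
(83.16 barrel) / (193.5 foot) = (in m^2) 0.2242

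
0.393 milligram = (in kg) 3.93e-07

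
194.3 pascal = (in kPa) 0.1943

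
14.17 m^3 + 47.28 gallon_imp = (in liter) 1.438e+04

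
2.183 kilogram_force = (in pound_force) 4.813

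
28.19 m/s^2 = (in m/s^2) 28.19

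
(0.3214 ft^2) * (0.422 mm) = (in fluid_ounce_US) 0.4261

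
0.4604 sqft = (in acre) 1.057e-05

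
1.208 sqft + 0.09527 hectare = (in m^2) 952.8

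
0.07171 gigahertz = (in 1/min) 4.303e+09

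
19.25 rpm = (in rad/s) 2.016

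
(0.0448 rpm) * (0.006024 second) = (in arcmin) 0.09716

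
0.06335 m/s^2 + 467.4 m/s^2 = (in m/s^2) 467.5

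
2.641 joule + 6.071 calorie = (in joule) 28.04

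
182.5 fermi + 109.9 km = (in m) 1.099e+05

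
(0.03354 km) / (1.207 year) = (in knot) 1.713e-06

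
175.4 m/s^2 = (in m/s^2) 175.4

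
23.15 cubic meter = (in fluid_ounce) 7.828e+05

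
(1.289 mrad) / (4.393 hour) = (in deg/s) 4.67e-06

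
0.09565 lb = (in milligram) 4.339e+04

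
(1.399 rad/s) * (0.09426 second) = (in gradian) 8.395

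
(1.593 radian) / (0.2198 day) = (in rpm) 0.000801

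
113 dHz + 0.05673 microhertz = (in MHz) 1.13e-05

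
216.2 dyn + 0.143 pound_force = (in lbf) 0.1435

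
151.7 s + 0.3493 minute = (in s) 172.7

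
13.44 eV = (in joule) 2.153e-18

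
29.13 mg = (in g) 0.02913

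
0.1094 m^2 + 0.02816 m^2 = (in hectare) 1.376e-05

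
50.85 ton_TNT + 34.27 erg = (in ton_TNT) 50.85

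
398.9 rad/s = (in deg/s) 2.286e+04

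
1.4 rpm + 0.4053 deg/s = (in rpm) 1.468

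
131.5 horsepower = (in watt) 9.806e+04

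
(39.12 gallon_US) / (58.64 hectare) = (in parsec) 8.184e-24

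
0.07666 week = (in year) 0.00147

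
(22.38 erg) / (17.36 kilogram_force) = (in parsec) 4.26e-25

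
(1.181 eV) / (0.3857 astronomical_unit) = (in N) 3.279e-30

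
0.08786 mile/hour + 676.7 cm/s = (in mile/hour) 15.23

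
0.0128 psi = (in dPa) 882.5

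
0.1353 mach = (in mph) 103.1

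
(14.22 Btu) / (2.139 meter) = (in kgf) 715.2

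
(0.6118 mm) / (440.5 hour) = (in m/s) 3.858e-10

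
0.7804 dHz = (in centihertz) 7.804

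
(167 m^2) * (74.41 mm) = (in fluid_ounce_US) 4.202e+05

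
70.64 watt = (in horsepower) 0.09473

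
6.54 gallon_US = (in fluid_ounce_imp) 871.3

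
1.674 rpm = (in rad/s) 0.1753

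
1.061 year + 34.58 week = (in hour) 1.51e+04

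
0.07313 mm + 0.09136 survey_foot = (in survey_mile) 1.735e-05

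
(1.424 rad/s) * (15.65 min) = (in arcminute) 4.597e+06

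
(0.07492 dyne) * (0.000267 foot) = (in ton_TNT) 1.457e-20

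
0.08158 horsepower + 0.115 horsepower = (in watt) 146.6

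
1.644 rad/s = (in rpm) 15.7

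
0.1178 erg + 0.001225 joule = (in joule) 0.001225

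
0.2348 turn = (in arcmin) 5072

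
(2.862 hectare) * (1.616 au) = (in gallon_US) 1.828e+18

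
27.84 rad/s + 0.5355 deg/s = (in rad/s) 27.85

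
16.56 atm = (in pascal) 1.678e+06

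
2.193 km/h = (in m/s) 0.6092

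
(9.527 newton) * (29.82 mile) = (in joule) 4.572e+05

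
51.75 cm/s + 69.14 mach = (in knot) 4.576e+04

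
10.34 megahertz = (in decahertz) 1.034e+06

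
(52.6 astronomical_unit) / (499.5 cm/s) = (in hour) 4.376e+08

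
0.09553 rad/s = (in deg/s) 5.473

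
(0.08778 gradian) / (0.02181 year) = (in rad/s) 2.005e-09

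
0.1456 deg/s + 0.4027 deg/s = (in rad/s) 0.00957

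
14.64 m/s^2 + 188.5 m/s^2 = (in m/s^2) 203.1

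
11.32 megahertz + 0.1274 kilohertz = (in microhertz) 1.132e+13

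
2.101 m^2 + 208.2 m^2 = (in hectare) 0.02103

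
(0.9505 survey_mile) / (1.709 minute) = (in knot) 29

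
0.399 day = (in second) 3.447e+04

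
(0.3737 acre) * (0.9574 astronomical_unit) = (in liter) 2.166e+17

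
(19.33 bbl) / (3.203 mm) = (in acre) 0.2371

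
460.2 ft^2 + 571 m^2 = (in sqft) 6606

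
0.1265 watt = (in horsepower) 0.0001696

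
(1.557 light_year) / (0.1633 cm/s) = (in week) 1.491e+13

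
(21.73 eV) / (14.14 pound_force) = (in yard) 6.053e-20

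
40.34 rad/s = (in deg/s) 2311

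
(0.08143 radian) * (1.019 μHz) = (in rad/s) 8.298e-08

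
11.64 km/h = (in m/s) 3.233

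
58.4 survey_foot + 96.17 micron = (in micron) 1.78e+07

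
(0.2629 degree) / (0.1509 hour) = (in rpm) 8.066e-05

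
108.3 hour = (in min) 6498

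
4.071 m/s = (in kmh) 14.66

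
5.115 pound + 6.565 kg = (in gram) 8885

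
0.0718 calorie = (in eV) 1.875e+18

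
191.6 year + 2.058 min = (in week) 9991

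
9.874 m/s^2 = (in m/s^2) 9.874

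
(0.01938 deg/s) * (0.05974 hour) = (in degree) 4.168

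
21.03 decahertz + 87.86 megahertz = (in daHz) 8.786e+06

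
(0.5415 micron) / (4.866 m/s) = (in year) 3.529e-15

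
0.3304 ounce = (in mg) 9367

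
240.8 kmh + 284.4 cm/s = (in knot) 135.5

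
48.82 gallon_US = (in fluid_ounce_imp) 6504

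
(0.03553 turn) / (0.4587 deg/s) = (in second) 27.88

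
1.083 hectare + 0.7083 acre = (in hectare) 1.37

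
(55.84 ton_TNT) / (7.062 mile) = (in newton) 2.056e+07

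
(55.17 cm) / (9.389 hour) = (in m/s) 1.632e-05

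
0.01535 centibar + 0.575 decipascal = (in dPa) 154.1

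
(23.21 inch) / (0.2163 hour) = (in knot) 0.001472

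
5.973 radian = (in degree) 342.2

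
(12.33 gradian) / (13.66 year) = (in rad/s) 4.496e-10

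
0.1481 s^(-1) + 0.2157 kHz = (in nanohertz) 2.158e+11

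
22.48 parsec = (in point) 1.966e+21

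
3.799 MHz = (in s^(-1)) 3.799e+06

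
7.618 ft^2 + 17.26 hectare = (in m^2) 1.726e+05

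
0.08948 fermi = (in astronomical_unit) 5.981e-28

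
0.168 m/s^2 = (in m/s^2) 0.168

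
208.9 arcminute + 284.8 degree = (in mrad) 5031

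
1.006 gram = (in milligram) 1006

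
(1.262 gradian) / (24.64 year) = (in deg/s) 1.462e-09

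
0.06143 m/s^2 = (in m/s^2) 0.06143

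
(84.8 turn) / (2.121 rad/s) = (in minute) 4.187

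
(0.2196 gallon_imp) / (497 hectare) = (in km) 2.009e-13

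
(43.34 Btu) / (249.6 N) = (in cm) 1.832e+04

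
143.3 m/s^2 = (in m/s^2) 143.3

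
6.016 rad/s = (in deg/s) 344.7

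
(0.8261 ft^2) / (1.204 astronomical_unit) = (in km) 4.261e-16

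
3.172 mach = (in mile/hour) 2416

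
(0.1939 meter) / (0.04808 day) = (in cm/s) 0.004668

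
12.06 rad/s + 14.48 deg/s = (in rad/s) 12.31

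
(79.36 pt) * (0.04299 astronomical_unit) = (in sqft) 1.938e+09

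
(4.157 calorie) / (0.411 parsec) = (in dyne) 1.371e-10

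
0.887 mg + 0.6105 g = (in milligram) 611.4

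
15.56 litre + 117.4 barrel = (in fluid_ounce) 6.317e+05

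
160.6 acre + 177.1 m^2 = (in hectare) 65.01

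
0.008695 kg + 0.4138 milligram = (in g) 8.695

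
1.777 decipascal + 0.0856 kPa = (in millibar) 0.8578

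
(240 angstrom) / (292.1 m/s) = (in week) 1.359e-16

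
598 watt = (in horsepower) 0.8019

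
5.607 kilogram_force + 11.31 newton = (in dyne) 6.63e+06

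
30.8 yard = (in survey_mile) 0.0175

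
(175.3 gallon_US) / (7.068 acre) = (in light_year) 2.452e-21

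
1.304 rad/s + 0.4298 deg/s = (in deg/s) 75.14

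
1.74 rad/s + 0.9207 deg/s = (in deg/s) 100.6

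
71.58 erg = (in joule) 7.158e-06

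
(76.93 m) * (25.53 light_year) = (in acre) 4.591e+15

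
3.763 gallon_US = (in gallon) 3.763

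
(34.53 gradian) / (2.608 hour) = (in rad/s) 5.777e-05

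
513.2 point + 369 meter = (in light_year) 3.902e-14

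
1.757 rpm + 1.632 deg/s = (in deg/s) 12.17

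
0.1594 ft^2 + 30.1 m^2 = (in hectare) 0.003011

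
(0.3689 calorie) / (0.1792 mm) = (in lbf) 1936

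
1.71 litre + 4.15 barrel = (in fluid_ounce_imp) 2.328e+04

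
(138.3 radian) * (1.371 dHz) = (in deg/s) 1086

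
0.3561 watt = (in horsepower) 0.0004775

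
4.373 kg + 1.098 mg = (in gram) 4373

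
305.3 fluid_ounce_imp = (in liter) 8.675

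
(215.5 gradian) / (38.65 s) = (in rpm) 0.8364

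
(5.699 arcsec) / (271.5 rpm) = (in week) 1.607e-12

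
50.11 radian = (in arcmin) 1.723e+05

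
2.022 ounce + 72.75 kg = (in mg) 7.281e+07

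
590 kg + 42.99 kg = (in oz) 2.233e+04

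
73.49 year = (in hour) 6.438e+05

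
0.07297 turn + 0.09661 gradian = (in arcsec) 9.488e+04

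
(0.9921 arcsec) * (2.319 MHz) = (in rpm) 106.5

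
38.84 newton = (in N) 38.84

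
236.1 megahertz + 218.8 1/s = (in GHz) 0.2361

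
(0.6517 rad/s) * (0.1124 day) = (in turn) 1007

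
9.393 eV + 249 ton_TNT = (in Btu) 9.875e+08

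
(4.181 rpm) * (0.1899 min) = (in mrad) 4989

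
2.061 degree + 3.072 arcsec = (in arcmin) 123.7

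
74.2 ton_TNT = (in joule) 3.105e+11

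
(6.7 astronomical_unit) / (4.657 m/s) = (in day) 2.491e+06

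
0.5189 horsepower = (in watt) 386.9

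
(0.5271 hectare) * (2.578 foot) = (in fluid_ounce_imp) 1.458e+08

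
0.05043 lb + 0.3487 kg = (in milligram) 3.716e+05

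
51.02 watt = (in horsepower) 0.06842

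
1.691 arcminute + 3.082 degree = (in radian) 0.05428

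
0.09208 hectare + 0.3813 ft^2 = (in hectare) 0.09208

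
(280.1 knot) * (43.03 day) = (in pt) 1.519e+12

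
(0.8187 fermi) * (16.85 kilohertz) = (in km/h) 4.966e-11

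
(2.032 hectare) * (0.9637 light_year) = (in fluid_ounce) 6.265e+24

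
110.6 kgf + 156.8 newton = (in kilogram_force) 126.6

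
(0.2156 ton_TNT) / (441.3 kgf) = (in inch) 8.206e+06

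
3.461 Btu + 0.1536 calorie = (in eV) 2.28e+22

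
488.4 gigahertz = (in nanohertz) 4.884e+20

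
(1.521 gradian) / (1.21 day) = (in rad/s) 2.285e-07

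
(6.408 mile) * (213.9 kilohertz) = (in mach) 6.478e+06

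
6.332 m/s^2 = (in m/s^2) 6.332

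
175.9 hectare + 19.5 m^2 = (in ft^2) 1.893e+07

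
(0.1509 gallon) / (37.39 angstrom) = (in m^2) 1.528e+05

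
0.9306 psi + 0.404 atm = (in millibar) 473.5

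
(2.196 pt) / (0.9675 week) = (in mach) 3.888e-12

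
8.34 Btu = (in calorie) 2103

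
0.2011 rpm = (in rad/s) 0.02106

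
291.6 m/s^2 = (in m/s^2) 291.6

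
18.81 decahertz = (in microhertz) 1.881e+08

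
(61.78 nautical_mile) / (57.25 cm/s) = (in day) 2.313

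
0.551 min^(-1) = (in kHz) 9.183e-06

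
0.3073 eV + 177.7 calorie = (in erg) 7.435e+09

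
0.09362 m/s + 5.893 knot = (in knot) 6.075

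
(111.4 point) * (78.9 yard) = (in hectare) 0.0002835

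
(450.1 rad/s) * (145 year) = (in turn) 3.276e+11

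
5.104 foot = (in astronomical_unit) 1.04e-11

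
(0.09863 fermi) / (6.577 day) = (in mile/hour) 3.883e-22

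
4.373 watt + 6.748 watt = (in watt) 11.12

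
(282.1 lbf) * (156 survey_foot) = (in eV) 3.724e+23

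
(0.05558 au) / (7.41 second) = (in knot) 2.181e+09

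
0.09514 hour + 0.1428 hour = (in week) 0.001416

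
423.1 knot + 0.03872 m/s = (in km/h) 783.7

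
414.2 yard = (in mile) 0.2353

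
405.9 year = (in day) 1.482e+05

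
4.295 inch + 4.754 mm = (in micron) 1.138e+05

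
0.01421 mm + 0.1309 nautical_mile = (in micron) 2.424e+08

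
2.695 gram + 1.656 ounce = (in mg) 4.964e+04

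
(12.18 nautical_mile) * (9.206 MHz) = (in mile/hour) 4.645e+11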